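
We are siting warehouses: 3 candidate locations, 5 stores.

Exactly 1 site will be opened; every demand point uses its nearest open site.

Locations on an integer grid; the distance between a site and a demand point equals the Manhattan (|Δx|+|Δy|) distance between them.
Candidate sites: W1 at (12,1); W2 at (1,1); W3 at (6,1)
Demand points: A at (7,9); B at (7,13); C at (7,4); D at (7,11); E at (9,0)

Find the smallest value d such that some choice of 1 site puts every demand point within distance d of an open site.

13

Open {W3}.
  Farthest demand point is B at distance 13 (to W3); all others are ≤ 13.
With {W1} the worst case is 17.
With {W2} the worst case is 18.
No size-1 selection achieves below 13.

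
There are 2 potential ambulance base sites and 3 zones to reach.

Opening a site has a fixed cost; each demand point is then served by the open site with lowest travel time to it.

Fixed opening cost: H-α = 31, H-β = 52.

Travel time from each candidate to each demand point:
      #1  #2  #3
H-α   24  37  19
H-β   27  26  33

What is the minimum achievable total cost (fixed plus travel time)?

111

Open {H-α}: assign each demand point to its cheapest open site.
  #1→H-α 24, #2→H-α 37, #3→H-α 19
  travel time 80, fixed 31 → total 111.
Compare {H-β}: travel time 86 + fixed 52 = 138.
Compare {H-α, H-β}: travel time 69 + fixed 83 = 152.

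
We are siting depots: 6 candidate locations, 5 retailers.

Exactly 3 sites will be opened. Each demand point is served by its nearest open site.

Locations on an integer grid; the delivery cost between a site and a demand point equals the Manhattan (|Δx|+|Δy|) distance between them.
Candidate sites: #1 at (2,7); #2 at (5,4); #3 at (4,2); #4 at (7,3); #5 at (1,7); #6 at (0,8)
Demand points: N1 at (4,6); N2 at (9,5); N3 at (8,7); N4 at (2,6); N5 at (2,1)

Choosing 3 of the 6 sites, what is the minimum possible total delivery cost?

Open {#1, #3, #4}.
  N1→#1 3, N2→#4 4, N3→#4 5, N4→#1 1, N5→#3 3  ⇒ total 16.
Compare {#1, #2, #3}: total 18.
Compare {#3, #4, #5}: total 18.
No size-3 selection does better; minimum is 16.

16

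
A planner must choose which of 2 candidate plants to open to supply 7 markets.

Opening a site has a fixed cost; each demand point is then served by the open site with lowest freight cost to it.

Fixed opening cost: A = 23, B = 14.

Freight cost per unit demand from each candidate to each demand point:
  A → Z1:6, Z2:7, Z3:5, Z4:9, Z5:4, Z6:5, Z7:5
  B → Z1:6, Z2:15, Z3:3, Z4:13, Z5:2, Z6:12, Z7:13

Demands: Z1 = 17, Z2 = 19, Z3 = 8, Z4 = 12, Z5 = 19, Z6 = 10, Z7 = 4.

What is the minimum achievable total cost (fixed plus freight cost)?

Open {A, B}: assign each demand point to its cheapest open site.
  Z1→A 17×6=102, Z2→A 19×7=133, Z3→B 8×3=24, Z4→A 12×9=108, Z5→B 19×2=38, Z6→A 10×5=50, Z7→A 4×5=20
  freight cost 475, fixed 37 → total 512.
Compare {A}: freight cost 529 + fixed 23 = 552.
Compare {B}: freight cost 777 + fixed 14 = 791.

512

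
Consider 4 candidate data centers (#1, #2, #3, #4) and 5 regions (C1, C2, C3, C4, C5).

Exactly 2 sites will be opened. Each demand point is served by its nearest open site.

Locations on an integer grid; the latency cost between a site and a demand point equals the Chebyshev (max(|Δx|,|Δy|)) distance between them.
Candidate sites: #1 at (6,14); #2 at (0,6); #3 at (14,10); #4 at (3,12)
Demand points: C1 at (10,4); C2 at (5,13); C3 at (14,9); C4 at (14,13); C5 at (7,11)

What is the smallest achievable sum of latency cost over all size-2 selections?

14

Open {#1, #3}.
  C1→#3 6, C2→#1 1, C3→#3 1, C4→#3 3, C5→#1 3  ⇒ total 14.
Compare {#3, #4}: total 16.
Compare {#2, #3}: total 24.
No size-2 selection does better; minimum is 14.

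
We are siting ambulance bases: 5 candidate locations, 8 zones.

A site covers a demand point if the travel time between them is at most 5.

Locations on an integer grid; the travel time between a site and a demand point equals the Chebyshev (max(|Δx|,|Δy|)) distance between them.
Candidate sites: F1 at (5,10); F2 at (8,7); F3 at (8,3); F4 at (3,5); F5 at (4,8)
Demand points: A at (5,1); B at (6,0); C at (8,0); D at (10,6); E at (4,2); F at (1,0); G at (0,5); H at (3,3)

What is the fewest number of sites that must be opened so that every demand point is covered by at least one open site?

Coverage sets (demand points within 5 of each site):
  F1: {D, G}
  F2: {D, E, H}
  F3: {A, B, C, D, E, H}
  F4: {A, B, C, E, F, G, H}
  F5: {G, H}
No single site covers all 8 demand points.
But {F1, F4} covers everything, so the minimum is 2.

2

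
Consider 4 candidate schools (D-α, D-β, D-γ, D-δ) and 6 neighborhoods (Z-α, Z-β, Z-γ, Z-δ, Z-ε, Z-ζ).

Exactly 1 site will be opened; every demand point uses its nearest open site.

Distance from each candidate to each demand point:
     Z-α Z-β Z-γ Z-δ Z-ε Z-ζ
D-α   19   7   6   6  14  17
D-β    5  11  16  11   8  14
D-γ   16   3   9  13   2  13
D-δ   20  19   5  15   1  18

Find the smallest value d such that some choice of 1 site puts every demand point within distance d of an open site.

Open {D-β}.
  Farthest demand point is Z-γ at distance 16 (to D-β); all others are ≤ 16.
With {D-γ} the worst case is 16.
With {D-α} the worst case is 19.
No size-1 selection achieves below 16.

16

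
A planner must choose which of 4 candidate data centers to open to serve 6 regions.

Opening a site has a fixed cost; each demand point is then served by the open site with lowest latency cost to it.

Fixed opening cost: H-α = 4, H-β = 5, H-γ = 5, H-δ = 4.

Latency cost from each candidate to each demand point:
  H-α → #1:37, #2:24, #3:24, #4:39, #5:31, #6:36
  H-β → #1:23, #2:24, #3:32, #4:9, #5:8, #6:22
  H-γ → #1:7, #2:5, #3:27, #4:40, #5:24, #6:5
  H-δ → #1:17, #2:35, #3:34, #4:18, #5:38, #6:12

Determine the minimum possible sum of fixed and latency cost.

Open {H-β, H-γ}: assign each demand point to its cheapest open site.
  #1→H-γ 7, #2→H-γ 5, #3→H-γ 27, #4→H-β 9, #5→H-β 8, #6→H-γ 5
  latency cost 61, fixed 10 → total 71.
Compare {H-α, H-β, H-γ}: latency cost 58 + fixed 14 = 72.
Compare {H-β, H-γ, H-δ}: latency cost 61 + fixed 14 = 75.
Compare {H-α, H-β, H-γ, H-δ}: latency cost 58 + fixed 18 = 76.
All other subsets cost ≥ 72. Minimum total cost: 71.

71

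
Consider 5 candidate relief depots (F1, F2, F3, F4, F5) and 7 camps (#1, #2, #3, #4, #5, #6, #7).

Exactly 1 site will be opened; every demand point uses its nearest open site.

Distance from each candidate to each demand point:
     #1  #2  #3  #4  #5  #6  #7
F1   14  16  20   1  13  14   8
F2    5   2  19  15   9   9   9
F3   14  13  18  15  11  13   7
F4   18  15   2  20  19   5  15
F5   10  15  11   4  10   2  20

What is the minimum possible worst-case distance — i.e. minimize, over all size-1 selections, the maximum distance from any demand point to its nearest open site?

18

Open {F3}.
  Farthest demand point is #3 at distance 18 (to F3); all others are ≤ 18.
With {F2} the worst case is 19.
With {F1} the worst case is 20.
No size-1 selection achieves below 18.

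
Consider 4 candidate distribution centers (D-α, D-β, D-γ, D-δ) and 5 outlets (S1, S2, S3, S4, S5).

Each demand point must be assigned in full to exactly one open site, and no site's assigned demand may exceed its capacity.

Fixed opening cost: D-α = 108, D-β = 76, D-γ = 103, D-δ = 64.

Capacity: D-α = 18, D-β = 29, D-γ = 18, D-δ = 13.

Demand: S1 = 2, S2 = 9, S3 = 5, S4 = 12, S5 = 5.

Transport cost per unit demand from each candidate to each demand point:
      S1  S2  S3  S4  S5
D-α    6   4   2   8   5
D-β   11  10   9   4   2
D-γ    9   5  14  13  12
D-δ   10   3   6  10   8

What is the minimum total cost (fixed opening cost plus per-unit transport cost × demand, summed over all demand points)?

Open {D-β, D-δ}; cheapest assignment that respects the capacities:
  D-β (cap 29, load 22): S3, S4, S5 — cost 5×9 + 12×4 + 5×2 = 103
  D-δ (cap 13, load 11): S1, S2 — cost 2×10 + 9×3 = 47
  Shipping 150, fixed 140 → total 290.
  Any other capacity-feasible assignment to {D-β, D-δ} ships for at least 150.
Compare {D-α, D-β}: its best feasible assignment gives total 300.
Compare {D-β, D-γ}: its best feasible assignment gives total 345.
Every other set of open sites that can feasibly serve all demand totals ≥ 300 even under its best assignment. Minimum: 290.

290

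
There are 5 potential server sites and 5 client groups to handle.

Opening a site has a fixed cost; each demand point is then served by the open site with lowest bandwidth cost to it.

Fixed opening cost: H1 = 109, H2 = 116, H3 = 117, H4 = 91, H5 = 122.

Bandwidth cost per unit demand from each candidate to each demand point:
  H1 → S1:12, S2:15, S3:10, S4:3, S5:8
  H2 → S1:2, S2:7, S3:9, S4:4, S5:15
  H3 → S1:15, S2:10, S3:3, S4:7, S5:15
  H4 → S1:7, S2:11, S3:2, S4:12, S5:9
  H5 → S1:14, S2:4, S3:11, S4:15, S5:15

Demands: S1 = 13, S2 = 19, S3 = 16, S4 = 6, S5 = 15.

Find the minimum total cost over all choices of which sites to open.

557

Open {H2, H4}: assign each demand point to its cheapest open site.
  S1→H2 13×2=26, S2→H2 19×7=133, S3→H4 16×2=32, S4→H2 6×4=24, S5→H4 15×9=135
  bandwidth cost 350, fixed 207 → total 557.
Compare {H4, H5}: bandwidth cost 406 + fixed 213 = 619.
Compare {H2, H4, H5}: bandwidth cost 293 + fixed 329 = 622.
Compare {H4}: bandwidth cost 539 + fixed 91 = 630.
All other subsets cost ≥ 619. Minimum total cost: 557.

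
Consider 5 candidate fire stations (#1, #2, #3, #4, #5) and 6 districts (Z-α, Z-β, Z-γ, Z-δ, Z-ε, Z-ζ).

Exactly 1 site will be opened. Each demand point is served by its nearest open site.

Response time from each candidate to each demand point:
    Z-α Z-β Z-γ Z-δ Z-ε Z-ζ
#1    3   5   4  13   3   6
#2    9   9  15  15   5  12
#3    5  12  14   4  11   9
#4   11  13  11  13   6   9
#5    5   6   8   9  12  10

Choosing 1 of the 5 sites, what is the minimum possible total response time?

34

Open {#1}.
  Z-α→#1 3, Z-β→#1 5, Z-γ→#1 4, Z-δ→#1 13, Z-ε→#1 3, Z-ζ→#1 6  ⇒ total 34.
Compare {#5}: total 50.
Compare {#3}: total 55.
No size-1 selection does better; minimum is 34.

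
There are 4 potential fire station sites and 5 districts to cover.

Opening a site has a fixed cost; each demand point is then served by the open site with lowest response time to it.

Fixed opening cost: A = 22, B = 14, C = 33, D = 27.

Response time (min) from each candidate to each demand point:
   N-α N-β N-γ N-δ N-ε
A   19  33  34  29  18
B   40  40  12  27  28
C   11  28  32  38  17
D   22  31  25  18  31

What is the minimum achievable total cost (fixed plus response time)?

142

Open {B, C}: assign each demand point to its cheapest open site.
  N-α→C 11, N-β→C 28, N-γ→B 12, N-δ→B 27, N-ε→C 17
  response time 95, fixed 47 → total 142.
Compare {A, B}: response time 109 + fixed 36 = 145.
Compare {B, D}: response time 111 + fixed 41 = 152.
Compare {D}: response time 127 + fixed 27 = 154.
All other subsets cost ≥ 145. Minimum total cost: 142.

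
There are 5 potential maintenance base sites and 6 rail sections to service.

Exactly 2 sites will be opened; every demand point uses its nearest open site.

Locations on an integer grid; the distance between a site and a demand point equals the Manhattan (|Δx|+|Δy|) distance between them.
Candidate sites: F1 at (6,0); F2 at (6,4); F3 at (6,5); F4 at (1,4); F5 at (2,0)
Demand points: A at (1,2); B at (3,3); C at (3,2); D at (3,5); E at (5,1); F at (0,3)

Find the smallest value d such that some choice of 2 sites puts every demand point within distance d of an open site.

4

Open {F1, F4}.
  Farthest demand point is C at distance 4 (to F4); all others are ≤ 4.
With {F2, F4} the worst case is 4.
With {F4, F5} the worst case is 4.
No size-2 selection achieves below 4.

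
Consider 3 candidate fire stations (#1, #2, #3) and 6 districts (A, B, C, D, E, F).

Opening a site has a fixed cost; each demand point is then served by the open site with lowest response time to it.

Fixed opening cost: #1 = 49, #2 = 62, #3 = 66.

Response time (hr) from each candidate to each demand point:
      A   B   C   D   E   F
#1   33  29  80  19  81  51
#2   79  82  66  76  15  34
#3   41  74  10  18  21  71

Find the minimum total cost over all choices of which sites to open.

Open {#1, #3}: assign each demand point to its cheapest open site.
  A→#1 33, B→#1 29, C→#3 10, D→#3 18, E→#3 21, F→#1 51
  response time 162, fixed 115 → total 277.
Compare {#3}: response time 235 + fixed 66 = 301.
Compare {#1, #2}: response time 196 + fixed 111 = 307.
Compare {#1, #2, #3}: response time 139 + fixed 177 = 316.
All other subsets cost ≥ 301. Minimum total cost: 277.

277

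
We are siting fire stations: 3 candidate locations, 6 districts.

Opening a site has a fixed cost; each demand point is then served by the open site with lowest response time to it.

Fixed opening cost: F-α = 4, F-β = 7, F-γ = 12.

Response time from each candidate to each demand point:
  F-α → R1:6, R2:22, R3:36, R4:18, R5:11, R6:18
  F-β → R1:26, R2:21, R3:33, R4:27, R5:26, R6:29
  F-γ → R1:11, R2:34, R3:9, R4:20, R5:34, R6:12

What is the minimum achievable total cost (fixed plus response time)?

94

Open {F-α, F-γ}: assign each demand point to its cheapest open site.
  R1→F-α 6, R2→F-α 22, R3→F-γ 9, R4→F-α 18, R5→F-α 11, R6→F-γ 12
  response time 78, fixed 16 → total 94.
Compare {F-α, F-β, F-γ}: response time 77 + fixed 23 = 100.
Compare {F-α}: response time 111 + fixed 4 = 115.
Compare {F-α, F-β}: response time 107 + fixed 11 = 118.
All other subsets cost ≥ 100. Minimum total cost: 94.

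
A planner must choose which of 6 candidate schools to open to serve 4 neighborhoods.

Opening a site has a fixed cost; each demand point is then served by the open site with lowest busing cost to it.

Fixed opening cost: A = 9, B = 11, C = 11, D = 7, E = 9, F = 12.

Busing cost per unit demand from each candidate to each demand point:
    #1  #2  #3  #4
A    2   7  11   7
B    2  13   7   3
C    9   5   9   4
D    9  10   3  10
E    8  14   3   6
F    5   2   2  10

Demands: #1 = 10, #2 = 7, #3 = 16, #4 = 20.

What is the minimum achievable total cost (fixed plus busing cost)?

Open {B, F}: assign each demand point to its cheapest open site.
  #1→B 10×2=20, #2→F 7×2=14, #3→F 16×2=32, #4→B 20×3=60
  busing cost 126, fixed 23 → total 149.
Compare {B, D, F}: busing cost 126 + fixed 30 = 156.
Compare {A, B, F}: busing cost 126 + fixed 32 = 158.
Compare {B, E, F}: busing cost 126 + fixed 32 = 158.
All other subsets cost ≥ 156. Minimum total cost: 149.

149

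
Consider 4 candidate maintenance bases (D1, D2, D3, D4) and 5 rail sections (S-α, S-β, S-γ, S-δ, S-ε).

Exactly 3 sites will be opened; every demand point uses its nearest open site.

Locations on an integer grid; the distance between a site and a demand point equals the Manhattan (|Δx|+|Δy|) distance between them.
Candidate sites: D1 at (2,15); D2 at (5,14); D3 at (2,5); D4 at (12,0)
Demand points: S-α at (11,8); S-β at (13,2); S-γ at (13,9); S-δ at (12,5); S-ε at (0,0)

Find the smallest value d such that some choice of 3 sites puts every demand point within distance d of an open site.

Open {D1, D3, D4}.
  Farthest demand point is S-γ at distance 10 (to D4); all others are ≤ 10.
With {D2, D3, D4} the worst case is 10.
With {D1, D2, D4} the worst case is 12.
No size-3 selection achieves below 10.

10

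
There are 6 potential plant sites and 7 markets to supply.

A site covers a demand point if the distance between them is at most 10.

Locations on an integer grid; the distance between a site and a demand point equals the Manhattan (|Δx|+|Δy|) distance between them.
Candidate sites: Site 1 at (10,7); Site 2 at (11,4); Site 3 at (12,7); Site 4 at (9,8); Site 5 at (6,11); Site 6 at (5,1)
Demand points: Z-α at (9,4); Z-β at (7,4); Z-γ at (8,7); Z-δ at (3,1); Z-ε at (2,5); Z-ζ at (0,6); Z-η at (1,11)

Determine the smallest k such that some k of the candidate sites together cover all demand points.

2

Coverage sets (demand points within 10 of each site):
  Site 1: {Z-α, Z-β, Z-γ, Z-ε}
  Site 2: {Z-α, Z-β, Z-γ, Z-ε}
  Site 3: {Z-α, Z-β, Z-γ}
  Site 4: {Z-α, Z-β, Z-γ, Z-ε}
  Site 5: {Z-α, Z-β, Z-γ, Z-ε, Z-η}
  Site 6: {Z-α, Z-β, Z-γ, Z-δ, Z-ε, Z-ζ}
No single site covers all 7 demand points.
But {Site 5, Site 6} covers everything, so the minimum is 2.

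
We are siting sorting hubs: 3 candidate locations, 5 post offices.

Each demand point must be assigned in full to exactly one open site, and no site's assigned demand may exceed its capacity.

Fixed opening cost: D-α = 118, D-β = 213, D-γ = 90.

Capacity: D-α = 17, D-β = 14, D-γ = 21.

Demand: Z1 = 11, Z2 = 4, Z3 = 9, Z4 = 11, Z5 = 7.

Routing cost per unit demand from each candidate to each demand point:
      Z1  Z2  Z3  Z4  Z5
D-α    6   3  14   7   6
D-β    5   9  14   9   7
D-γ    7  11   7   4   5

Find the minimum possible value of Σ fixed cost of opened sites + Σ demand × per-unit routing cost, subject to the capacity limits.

637

Open {D-α, D-β, D-γ}; cheapest assignment that respects the capacities:
  D-α (cap 17, load 11): Z2, Z5 — cost 4×3 + 7×6 = 54
  D-β (cap 14, load 11): Z1 — cost 11×5 = 55
  D-γ (cap 21, load 20): Z3, Z4 — cost 9×7 + 11×4 = 107
  Shipping 216, fixed 421 → total 637.
  Any other capacity-feasible assignment to {D-α, D-β, D-γ} ships for at least 216.
Total demand is 42 and no other set of sites has combined capacity ≥ 42, so {D-α, D-β, D-γ} is the only feasible choice of open sites. Minimum: 637.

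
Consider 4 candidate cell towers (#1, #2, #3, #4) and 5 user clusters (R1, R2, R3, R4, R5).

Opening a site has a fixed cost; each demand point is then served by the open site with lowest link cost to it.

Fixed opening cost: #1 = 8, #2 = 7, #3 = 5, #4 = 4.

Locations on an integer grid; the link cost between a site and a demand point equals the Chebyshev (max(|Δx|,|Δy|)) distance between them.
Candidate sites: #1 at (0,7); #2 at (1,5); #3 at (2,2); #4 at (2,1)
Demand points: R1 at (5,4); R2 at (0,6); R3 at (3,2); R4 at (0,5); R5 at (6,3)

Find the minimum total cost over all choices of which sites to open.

20

Open {#3}: assign each demand point to its cheapest open site.
  R1→#3 3, R2→#3 4, R3→#3 1, R4→#3 3, R5→#3 4
  link cost 15, fixed 5 → total 20.
Compare {#2}: link cost 14 + fixed 7 = 21.
Compare {#4}: link cost 17 + fixed 4 = 21.
Compare {#2, #4}: link cost 10 + fixed 11 = 21.
All other subsets cost ≥ 21. Minimum total cost: 20.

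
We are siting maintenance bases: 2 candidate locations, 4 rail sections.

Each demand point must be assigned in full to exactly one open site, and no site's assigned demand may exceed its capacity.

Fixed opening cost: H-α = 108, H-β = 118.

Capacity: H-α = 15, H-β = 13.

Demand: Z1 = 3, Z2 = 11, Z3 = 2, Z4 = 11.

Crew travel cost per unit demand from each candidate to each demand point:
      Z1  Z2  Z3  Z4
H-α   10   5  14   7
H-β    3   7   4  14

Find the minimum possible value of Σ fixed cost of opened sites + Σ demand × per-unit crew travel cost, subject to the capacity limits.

Open {H-α, H-β}; cheapest assignment that respects the capacities:
  H-α (cap 15, load 14): Z1, Z4 — cost 3×10 + 11×7 = 107
  H-β (cap 13, load 13): Z2, Z3 — cost 11×7 + 2×4 = 85
  Shipping 192, fixed 226 → total 418.
  Any other capacity-feasible assignment to {H-α, H-β} ships for at least 192.
Total demand is 27 and no other set of sites has combined capacity ≥ 27, so {H-α, H-β} is the only feasible choice of open sites. Minimum: 418.

418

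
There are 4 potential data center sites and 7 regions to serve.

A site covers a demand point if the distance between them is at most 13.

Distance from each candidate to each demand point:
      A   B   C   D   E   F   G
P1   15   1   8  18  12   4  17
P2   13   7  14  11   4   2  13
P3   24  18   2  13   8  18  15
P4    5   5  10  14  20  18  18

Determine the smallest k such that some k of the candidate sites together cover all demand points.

Coverage sets (demand points within 13 of each site):
  P1: {B, C, E, F}
  P2: {A, B, D, E, F, G}
  P3: {C, D, E}
  P4: {A, B, C}
No single site covers all 7 demand points.
But {P1, P2} covers everything, so the minimum is 2.

2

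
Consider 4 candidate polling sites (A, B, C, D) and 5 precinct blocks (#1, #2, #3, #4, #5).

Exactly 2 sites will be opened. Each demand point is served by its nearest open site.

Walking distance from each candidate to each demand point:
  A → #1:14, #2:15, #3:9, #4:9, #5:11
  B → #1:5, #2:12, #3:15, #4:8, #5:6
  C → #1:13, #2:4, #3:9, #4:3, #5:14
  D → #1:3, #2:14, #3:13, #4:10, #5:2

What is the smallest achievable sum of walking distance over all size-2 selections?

21

Open {C, D}.
  #1→D 3, #2→C 4, #3→C 9, #4→C 3, #5→D 2  ⇒ total 21.
Compare {B, C}: total 27.
Compare {A, D}: total 37.
No size-2 selection does better; minimum is 21.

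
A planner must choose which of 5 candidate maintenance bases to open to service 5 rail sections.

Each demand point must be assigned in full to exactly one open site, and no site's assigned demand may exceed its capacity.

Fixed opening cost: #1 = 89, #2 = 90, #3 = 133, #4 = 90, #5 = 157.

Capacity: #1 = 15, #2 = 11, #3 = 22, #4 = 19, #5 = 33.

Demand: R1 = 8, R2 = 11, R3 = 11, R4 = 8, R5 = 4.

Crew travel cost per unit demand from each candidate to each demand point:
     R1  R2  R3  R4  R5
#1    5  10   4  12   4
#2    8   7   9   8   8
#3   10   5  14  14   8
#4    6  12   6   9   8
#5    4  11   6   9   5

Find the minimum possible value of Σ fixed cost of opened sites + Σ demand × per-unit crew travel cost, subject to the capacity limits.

Open {#2, #5}; cheapest assignment that respects the capacities:
  #2 (cap 11, load 11): R2 — cost 11×7 = 77
  #5 (cap 33, load 31): R1, R3, R4, R5 — cost 8×4 + 11×6 + 8×9 + 4×5 = 190
  Shipping 267, fixed 247 → total 514.
  Any other capacity-feasible assignment to {#2, #5} ships for at least 267.
Compare {#1, #2, #4}: its best feasible assignment gives total 526.
Compare {#1, #5}: its best feasible assignment gives total 531.
Every other set of open sites that can feasibly serve all demand totals ≥ 526 even under its best assignment. Minimum: 514.

514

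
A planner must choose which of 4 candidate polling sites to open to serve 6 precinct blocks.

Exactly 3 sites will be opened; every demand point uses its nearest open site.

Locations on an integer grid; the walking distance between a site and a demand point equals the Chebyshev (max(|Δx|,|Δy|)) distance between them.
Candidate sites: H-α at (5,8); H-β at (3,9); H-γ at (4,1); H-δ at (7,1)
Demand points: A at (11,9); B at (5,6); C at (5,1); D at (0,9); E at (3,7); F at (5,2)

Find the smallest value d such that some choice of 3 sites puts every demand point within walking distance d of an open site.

Open {H-α, H-β, H-γ}.
  Farthest demand point is A at walking distance 6 (to H-α); all others are ≤ 6.
With {H-α, H-β, H-δ} the worst case is 6.
With {H-α, H-γ, H-δ} the worst case is 6.
No size-3 selection achieves below 6.

6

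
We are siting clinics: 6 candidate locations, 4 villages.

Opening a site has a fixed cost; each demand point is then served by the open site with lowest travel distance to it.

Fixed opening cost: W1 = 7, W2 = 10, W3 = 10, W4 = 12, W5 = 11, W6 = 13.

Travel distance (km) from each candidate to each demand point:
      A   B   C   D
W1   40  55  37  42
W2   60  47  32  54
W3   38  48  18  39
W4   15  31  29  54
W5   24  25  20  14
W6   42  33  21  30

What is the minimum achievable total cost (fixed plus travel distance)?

94

Open {W5}: assign each demand point to its cheapest open site.
  A→W5 24, B→W5 25, C→W5 20, D→W5 14
  travel distance 83, fixed 11 → total 94.
Compare {W4, W5}: travel distance 74 + fixed 23 = 97.
Compare {W1, W5}: travel distance 83 + fixed 18 = 101.
Compare {W3, W5}: travel distance 81 + fixed 21 = 102.
All other subsets cost ≥ 97. Minimum total cost: 94.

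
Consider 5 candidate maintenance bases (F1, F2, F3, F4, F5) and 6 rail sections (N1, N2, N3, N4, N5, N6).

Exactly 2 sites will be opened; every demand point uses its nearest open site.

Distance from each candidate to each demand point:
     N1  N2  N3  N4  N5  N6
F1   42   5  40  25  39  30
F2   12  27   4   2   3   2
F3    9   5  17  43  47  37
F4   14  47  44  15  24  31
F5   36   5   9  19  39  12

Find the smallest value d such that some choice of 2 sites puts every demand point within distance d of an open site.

9

Open {F2, F3}.
  Farthest demand point is N1 at distance 9 (to F3); all others are ≤ 9.
With {F1, F2} the worst case is 12.
With {F2, F5} the worst case is 12.
No size-2 selection achieves below 9.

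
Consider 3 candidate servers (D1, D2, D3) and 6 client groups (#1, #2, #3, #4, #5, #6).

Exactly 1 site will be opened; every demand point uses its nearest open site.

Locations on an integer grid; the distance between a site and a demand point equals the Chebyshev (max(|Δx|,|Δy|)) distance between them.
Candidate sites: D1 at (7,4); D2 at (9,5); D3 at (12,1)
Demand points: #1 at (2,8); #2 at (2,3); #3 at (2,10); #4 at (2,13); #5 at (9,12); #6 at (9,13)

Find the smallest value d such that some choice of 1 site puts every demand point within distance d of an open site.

Open {D2}.
  Farthest demand point is #4 at distance 8 (to D2); all others are ≤ 8.
With {D1} the worst case is 9.
With {D3} the worst case is 12.
No size-1 selection achieves below 8.

8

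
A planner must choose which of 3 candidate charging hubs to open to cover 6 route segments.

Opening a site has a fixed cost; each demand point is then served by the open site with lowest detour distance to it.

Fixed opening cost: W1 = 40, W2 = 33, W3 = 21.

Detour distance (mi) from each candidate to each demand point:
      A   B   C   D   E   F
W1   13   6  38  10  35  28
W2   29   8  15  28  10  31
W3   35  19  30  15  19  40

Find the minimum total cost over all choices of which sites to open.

154

Open {W2}: assign each demand point to its cheapest open site.
  A→W2 29, B→W2 8, C→W2 15, D→W2 28, E→W2 10, F→W2 31
  detour distance 121, fixed 33 → total 154.
Compare {W1, W2}: detour distance 82 + fixed 73 = 155.
Compare {W2, W3}: detour distance 108 + fixed 54 = 162.
Compare {W1, W3}: detour distance 106 + fixed 61 = 167.
All other subsets cost ≥ 155. Minimum total cost: 154.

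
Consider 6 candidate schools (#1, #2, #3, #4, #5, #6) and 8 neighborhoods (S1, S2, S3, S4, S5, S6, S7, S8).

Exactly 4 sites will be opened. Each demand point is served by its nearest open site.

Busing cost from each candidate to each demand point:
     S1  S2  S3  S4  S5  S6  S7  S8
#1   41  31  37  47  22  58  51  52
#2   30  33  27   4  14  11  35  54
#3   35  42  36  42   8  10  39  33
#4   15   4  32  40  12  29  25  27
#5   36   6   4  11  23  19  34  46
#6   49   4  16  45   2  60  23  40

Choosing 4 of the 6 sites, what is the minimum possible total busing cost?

90

Open {#2, #4, #5, #6}.
  S1→#4 15, S2→#4 4, S3→#5 4, S4→#2 4, S5→#6 2, S6→#2 11, S7→#6 23, S8→#4 27  ⇒ total 90.
Compare {#3, #4, #5, #6}: total 96.
Compare {#2, #3, #4, #5}: total 97.
No size-4 selection does better; minimum is 90.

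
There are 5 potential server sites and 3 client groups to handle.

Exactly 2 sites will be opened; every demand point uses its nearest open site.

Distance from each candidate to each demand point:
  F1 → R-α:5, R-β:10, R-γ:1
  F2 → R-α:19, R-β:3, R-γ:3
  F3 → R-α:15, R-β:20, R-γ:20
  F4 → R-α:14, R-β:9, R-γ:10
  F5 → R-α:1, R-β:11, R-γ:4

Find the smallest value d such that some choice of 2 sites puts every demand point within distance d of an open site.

Open {F2, F5}.
  Farthest demand point is R-β at distance 3 (to F2); all others are ≤ 3.
With {F1, F2} the worst case is 5.
With {F1, F4} the worst case is 9.
No size-2 selection achieves below 3.

3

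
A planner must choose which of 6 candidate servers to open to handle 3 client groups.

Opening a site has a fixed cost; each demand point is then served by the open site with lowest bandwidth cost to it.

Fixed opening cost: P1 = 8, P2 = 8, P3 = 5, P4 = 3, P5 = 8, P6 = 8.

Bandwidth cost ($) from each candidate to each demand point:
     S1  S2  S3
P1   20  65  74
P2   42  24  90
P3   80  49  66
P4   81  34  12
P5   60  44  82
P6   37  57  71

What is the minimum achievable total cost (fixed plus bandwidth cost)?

75

Open {P1, P2, P4}: assign each demand point to its cheapest open site.
  S1→P1 20, S2→P2 24, S3→P4 12
  bandwidth cost 56, fixed 19 → total 75.
Compare {P1, P4}: bandwidth cost 66 + fixed 11 = 77.
Compare {P1, P2, P3, P4}: bandwidth cost 56 + fixed 24 = 80.
Compare {P1, P3, P4}: bandwidth cost 66 + fixed 16 = 82.
All other subsets cost ≥ 77. Minimum total cost: 75.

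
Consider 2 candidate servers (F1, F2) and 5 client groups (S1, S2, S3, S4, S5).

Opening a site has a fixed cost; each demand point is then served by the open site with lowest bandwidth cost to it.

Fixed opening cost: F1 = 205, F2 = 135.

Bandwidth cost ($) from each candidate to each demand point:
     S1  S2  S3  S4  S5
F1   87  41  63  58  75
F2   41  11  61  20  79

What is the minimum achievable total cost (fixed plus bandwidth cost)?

Open {F2}: assign each demand point to its cheapest open site.
  S1→F2 41, S2→F2 11, S3→F2 61, S4→F2 20, S5→F2 79
  bandwidth cost 212, fixed 135 → total 347.
Compare {F1}: bandwidth cost 324 + fixed 205 = 529.
Compare {F1, F2}: bandwidth cost 208 + fixed 340 = 548.

347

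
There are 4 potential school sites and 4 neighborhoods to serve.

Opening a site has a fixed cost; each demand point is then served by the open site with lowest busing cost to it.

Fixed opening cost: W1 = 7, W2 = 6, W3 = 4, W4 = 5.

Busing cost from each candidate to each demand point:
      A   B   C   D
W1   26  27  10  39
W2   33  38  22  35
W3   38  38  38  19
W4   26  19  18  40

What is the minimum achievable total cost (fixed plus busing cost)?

Open {W1, W3, W4}: assign each demand point to its cheapest open site.
  A→W1 26, B→W4 19, C→W1 10, D→W3 19
  busing cost 74, fixed 16 → total 90.
Compare {W3, W4}: busing cost 82 + fixed 9 = 91.
Compare {W1, W3}: busing cost 82 + fixed 11 = 93.
Compare {W1, W2, W3, W4}: busing cost 74 + fixed 22 = 96.
All other subsets cost ≥ 91. Minimum total cost: 90.

90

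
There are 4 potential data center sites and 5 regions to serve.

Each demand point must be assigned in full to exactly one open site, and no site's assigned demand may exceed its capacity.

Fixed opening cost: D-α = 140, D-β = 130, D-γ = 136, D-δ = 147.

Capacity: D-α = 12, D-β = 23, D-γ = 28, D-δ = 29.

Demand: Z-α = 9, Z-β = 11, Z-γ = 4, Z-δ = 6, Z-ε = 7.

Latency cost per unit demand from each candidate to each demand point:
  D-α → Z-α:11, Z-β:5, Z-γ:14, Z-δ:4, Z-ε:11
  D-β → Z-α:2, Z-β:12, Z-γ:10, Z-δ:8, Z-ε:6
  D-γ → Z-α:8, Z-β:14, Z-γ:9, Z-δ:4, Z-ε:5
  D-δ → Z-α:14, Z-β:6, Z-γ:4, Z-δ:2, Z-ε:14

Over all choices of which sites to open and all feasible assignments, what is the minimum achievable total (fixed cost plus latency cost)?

Open {D-β, D-δ}; cheapest assignment that respects the capacities:
  D-β (cap 23, load 16): Z-α, Z-ε — cost 9×2 + 7×6 = 60
  D-δ (cap 29, load 21): Z-β, Z-γ, Z-δ — cost 11×6 + 4×4 + 6×2 = 94
  Shipping 154, fixed 277 → total 431.
  Any other capacity-feasible assignment to {D-β, D-δ} ships for at least 154.
Compare {D-γ, D-δ}: its best feasible assignment gives total 484.
Compare {D-α, D-γ}: its best feasible assignment gives total 498.
Every other set of open sites that can feasibly serve all demand totals ≥ 484 even under its best assignment. Minimum: 431.

431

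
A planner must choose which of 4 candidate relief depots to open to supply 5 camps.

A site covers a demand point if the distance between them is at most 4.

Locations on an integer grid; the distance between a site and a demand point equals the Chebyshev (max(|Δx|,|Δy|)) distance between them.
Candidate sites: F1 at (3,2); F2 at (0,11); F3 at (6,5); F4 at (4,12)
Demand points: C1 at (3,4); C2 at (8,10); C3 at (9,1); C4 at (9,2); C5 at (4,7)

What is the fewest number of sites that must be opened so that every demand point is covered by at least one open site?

Coverage sets (demand points within 4 of each site):
  F1: {C1}
  F2: {C5}
  F3: {C1, C3, C4, C5}
  F4: {C2}
No single site covers all 5 demand points.
But {F3, F4} covers everything, so the minimum is 2.

2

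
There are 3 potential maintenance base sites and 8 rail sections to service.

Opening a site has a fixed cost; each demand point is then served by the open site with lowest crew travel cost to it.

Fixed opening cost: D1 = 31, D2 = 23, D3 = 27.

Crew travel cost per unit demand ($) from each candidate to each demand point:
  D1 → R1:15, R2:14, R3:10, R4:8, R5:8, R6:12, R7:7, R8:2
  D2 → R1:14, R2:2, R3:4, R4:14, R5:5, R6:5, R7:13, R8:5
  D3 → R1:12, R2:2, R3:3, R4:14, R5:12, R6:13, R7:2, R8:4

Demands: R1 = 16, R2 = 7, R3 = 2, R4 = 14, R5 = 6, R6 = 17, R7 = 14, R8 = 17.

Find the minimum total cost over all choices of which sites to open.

582

Open {D1, D2, D3}: assign each demand point to its cheapest open site.
  R1→D3 16×12=192, R2→D2 7×2=14, R3→D3 2×3=6, R4→D1 14×8=112, R5→D2 6×5=30, R6→D2 17×5=85, R7→D3 14×2=28, R8→D1 17×2=34
  crew travel cost 501, fixed 81 → total 582.
Compare {D1, D2}: crew travel cost 605 + fixed 54 = 659.
Compare {D2, D3}: crew travel cost 619 + fixed 50 = 669.
Compare {D1, D3}: crew travel cost 638 + fixed 58 = 696.
All other subsets cost ≥ 659. Minimum total cost: 582.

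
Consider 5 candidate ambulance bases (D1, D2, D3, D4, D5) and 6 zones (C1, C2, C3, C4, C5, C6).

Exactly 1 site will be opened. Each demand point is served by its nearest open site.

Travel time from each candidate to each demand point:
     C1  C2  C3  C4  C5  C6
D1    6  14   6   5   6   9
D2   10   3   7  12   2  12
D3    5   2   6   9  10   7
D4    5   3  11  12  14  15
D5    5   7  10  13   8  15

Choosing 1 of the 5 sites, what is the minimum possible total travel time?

Open {D3}.
  C1→D3 5, C2→D3 2, C3→D3 6, C4→D3 9, C5→D3 10, C6→D3 7  ⇒ total 39.
Compare {D1}: total 46.
Compare {D2}: total 46.
No size-1 selection does better; minimum is 39.

39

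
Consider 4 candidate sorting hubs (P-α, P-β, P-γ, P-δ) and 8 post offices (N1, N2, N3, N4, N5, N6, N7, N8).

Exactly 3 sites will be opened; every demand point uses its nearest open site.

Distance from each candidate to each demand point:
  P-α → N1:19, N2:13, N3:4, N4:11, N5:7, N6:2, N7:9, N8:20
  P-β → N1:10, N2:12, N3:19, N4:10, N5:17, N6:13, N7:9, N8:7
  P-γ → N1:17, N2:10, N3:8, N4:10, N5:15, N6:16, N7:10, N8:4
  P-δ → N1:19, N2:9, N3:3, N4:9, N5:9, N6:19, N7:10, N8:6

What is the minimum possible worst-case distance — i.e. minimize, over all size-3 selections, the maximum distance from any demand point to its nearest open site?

10

Open {P-α, P-β, P-γ}.
  Farthest demand point is N1 at distance 10 (to P-β); all others are ≤ 10.
With {P-α, P-β, P-δ} the worst case is 10.
With {P-β, P-γ, P-δ} the worst case is 13.
No size-3 selection achieves below 10.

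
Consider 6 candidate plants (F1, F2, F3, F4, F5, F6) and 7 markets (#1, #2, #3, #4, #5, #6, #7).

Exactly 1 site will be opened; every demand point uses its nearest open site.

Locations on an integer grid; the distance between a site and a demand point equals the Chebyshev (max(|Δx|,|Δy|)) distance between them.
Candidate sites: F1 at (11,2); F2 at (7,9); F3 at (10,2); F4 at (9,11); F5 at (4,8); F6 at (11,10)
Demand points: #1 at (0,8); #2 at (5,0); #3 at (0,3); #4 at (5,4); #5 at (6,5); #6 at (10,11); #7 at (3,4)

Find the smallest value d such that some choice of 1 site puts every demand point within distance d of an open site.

Open {F5}.
  Farthest demand point is #2 at distance 8 (to F5); all others are ≤ 8.
With {F2} the worst case is 9.
With {F3} the worst case is 10.
No size-1 selection achieves below 8.

8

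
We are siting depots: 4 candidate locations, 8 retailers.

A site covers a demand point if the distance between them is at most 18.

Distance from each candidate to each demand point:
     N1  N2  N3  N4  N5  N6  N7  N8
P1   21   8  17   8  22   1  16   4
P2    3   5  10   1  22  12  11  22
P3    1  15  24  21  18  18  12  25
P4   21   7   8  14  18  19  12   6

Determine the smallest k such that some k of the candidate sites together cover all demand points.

2

Coverage sets (demand points within 18 of each site):
  P1: {N2, N3, N4, N6, N7, N8}
  P2: {N1, N2, N3, N4, N6, N7}
  P3: {N1, N2, N5, N6, N7}
  P4: {N2, N3, N4, N5, N7, N8}
No single site covers all 8 demand points.
But {P1, P3} covers everything, so the minimum is 2.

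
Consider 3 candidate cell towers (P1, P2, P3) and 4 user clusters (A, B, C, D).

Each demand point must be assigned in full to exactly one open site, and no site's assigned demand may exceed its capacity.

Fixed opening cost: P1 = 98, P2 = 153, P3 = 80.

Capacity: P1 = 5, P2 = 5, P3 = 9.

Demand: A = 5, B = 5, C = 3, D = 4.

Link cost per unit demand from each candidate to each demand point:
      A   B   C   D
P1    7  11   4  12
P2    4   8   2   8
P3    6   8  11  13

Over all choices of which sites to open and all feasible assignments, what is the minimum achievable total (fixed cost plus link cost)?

455

Open {P1, P2, P3}; cheapest assignment that respects the capacities:
  P1 (cap 5, load 3): C — cost 3×4 = 12
  P2 (cap 5, load 5): A — cost 5×4 = 20
  P3 (cap 9, load 9): B, D — cost 5×8 + 4×13 = 92
  Shipping 124, fixed 331 → total 455.
  Any other capacity-feasible assignment to {P1, P2, P3} ships for at least 124.
Total demand is 17 and no other set of sites has combined capacity ≥ 17, so {P1, P2, P3} is the only feasible choice of open sites. Minimum: 455.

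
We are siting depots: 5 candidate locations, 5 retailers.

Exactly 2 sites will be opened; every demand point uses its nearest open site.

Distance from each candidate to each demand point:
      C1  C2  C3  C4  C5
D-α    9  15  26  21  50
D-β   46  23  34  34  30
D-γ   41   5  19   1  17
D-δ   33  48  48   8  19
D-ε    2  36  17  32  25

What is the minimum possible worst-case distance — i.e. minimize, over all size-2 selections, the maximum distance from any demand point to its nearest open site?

Open {D-γ, D-ε}.
  Farthest demand point is C3 at distance 17 (to D-ε); all others are ≤ 17.
With {D-α, D-γ} the worst case is 19.
With {D-α, D-ε} the worst case is 25.
No size-2 selection achieves below 17.

17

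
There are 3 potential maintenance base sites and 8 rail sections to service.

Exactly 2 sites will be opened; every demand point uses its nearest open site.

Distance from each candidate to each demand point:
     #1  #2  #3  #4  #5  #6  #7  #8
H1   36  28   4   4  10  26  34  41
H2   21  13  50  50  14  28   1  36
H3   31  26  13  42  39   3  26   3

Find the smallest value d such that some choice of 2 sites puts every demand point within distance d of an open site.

Open {H1, H3}.
  Farthest demand point is #1 at distance 31 (to H3); all others are ≤ 31.
With {H1, H2} the worst case is 36.
With {H2, H3} the worst case is 42.
No size-2 selection achieves below 31.

31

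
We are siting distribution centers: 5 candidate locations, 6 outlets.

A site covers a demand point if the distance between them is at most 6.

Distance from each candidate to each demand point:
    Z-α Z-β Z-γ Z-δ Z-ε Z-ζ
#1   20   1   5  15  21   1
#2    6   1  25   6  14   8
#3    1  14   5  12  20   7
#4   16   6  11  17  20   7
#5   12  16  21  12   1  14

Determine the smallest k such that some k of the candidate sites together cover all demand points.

3

Coverage sets (demand points within 6 of each site):
  #1: {Z-β, Z-γ, Z-ζ}
  #2: {Z-α, Z-β, Z-δ}
  #3: {Z-α, Z-γ}
  #4: {Z-β}
  #5: {Z-ε}
No 2 sites suffice: every size-2 union leaves at least one demand point uncovered.
But {#1, #2, #5} covers everything, so the minimum is 3.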